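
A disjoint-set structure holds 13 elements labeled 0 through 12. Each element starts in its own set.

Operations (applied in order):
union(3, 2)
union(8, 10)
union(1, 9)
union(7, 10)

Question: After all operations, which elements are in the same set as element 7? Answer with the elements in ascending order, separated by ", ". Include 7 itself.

Step 1: union(3, 2) -> merged; set of 3 now {2, 3}
Step 2: union(8, 10) -> merged; set of 8 now {8, 10}
Step 3: union(1, 9) -> merged; set of 1 now {1, 9}
Step 4: union(7, 10) -> merged; set of 7 now {7, 8, 10}
Component of 7: {7, 8, 10}

Answer: 7, 8, 10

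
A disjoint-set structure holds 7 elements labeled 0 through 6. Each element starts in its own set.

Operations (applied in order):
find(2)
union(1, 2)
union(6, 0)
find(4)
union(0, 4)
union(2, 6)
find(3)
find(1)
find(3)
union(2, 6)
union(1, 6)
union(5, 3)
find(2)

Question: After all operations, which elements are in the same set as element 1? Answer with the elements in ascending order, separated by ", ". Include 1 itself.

Answer: 0, 1, 2, 4, 6

Derivation:
Step 1: find(2) -> no change; set of 2 is {2}
Step 2: union(1, 2) -> merged; set of 1 now {1, 2}
Step 3: union(6, 0) -> merged; set of 6 now {0, 6}
Step 4: find(4) -> no change; set of 4 is {4}
Step 5: union(0, 4) -> merged; set of 0 now {0, 4, 6}
Step 6: union(2, 6) -> merged; set of 2 now {0, 1, 2, 4, 6}
Step 7: find(3) -> no change; set of 3 is {3}
Step 8: find(1) -> no change; set of 1 is {0, 1, 2, 4, 6}
Step 9: find(3) -> no change; set of 3 is {3}
Step 10: union(2, 6) -> already same set; set of 2 now {0, 1, 2, 4, 6}
Step 11: union(1, 6) -> already same set; set of 1 now {0, 1, 2, 4, 6}
Step 12: union(5, 3) -> merged; set of 5 now {3, 5}
Step 13: find(2) -> no change; set of 2 is {0, 1, 2, 4, 6}
Component of 1: {0, 1, 2, 4, 6}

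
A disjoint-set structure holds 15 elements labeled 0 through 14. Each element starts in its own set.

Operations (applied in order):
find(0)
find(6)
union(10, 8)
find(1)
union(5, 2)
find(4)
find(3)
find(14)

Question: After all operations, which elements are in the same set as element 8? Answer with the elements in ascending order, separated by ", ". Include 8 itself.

Step 1: find(0) -> no change; set of 0 is {0}
Step 2: find(6) -> no change; set of 6 is {6}
Step 3: union(10, 8) -> merged; set of 10 now {8, 10}
Step 4: find(1) -> no change; set of 1 is {1}
Step 5: union(5, 2) -> merged; set of 5 now {2, 5}
Step 6: find(4) -> no change; set of 4 is {4}
Step 7: find(3) -> no change; set of 3 is {3}
Step 8: find(14) -> no change; set of 14 is {14}
Component of 8: {8, 10}

Answer: 8, 10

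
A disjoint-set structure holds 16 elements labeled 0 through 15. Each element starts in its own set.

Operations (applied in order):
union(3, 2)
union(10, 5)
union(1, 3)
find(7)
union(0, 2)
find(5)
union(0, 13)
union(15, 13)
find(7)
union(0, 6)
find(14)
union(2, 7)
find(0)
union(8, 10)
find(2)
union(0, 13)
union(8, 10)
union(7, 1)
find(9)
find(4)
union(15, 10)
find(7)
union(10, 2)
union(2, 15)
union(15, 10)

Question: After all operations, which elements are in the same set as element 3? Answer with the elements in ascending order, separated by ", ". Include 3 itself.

Step 1: union(3, 2) -> merged; set of 3 now {2, 3}
Step 2: union(10, 5) -> merged; set of 10 now {5, 10}
Step 3: union(1, 3) -> merged; set of 1 now {1, 2, 3}
Step 4: find(7) -> no change; set of 7 is {7}
Step 5: union(0, 2) -> merged; set of 0 now {0, 1, 2, 3}
Step 6: find(5) -> no change; set of 5 is {5, 10}
Step 7: union(0, 13) -> merged; set of 0 now {0, 1, 2, 3, 13}
Step 8: union(15, 13) -> merged; set of 15 now {0, 1, 2, 3, 13, 15}
Step 9: find(7) -> no change; set of 7 is {7}
Step 10: union(0, 6) -> merged; set of 0 now {0, 1, 2, 3, 6, 13, 15}
Step 11: find(14) -> no change; set of 14 is {14}
Step 12: union(2, 7) -> merged; set of 2 now {0, 1, 2, 3, 6, 7, 13, 15}
Step 13: find(0) -> no change; set of 0 is {0, 1, 2, 3, 6, 7, 13, 15}
Step 14: union(8, 10) -> merged; set of 8 now {5, 8, 10}
Step 15: find(2) -> no change; set of 2 is {0, 1, 2, 3, 6, 7, 13, 15}
Step 16: union(0, 13) -> already same set; set of 0 now {0, 1, 2, 3, 6, 7, 13, 15}
Step 17: union(8, 10) -> already same set; set of 8 now {5, 8, 10}
Step 18: union(7, 1) -> already same set; set of 7 now {0, 1, 2, 3, 6, 7, 13, 15}
Step 19: find(9) -> no change; set of 9 is {9}
Step 20: find(4) -> no change; set of 4 is {4}
Step 21: union(15, 10) -> merged; set of 15 now {0, 1, 2, 3, 5, 6, 7, 8, 10, 13, 15}
Step 22: find(7) -> no change; set of 7 is {0, 1, 2, 3, 5, 6, 7, 8, 10, 13, 15}
Step 23: union(10, 2) -> already same set; set of 10 now {0, 1, 2, 3, 5, 6, 7, 8, 10, 13, 15}
Step 24: union(2, 15) -> already same set; set of 2 now {0, 1, 2, 3, 5, 6, 7, 8, 10, 13, 15}
Step 25: union(15, 10) -> already same set; set of 15 now {0, 1, 2, 3, 5, 6, 7, 8, 10, 13, 15}
Component of 3: {0, 1, 2, 3, 5, 6, 7, 8, 10, 13, 15}

Answer: 0, 1, 2, 3, 5, 6, 7, 8, 10, 13, 15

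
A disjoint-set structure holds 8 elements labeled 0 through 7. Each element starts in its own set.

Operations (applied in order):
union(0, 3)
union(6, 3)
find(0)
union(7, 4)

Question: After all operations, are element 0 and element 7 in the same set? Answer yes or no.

Step 1: union(0, 3) -> merged; set of 0 now {0, 3}
Step 2: union(6, 3) -> merged; set of 6 now {0, 3, 6}
Step 3: find(0) -> no change; set of 0 is {0, 3, 6}
Step 4: union(7, 4) -> merged; set of 7 now {4, 7}
Set of 0: {0, 3, 6}; 7 is not a member.

Answer: no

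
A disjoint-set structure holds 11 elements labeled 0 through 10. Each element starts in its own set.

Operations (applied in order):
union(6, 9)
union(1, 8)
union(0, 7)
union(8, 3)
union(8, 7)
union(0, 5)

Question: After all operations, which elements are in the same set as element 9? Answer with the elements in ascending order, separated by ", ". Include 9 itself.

Answer: 6, 9

Derivation:
Step 1: union(6, 9) -> merged; set of 6 now {6, 9}
Step 2: union(1, 8) -> merged; set of 1 now {1, 8}
Step 3: union(0, 7) -> merged; set of 0 now {0, 7}
Step 4: union(8, 3) -> merged; set of 8 now {1, 3, 8}
Step 5: union(8, 7) -> merged; set of 8 now {0, 1, 3, 7, 8}
Step 6: union(0, 5) -> merged; set of 0 now {0, 1, 3, 5, 7, 8}
Component of 9: {6, 9}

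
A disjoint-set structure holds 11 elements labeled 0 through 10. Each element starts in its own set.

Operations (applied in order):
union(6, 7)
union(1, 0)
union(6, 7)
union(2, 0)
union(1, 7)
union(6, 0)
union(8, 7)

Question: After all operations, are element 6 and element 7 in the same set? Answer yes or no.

Answer: yes

Derivation:
Step 1: union(6, 7) -> merged; set of 6 now {6, 7}
Step 2: union(1, 0) -> merged; set of 1 now {0, 1}
Step 3: union(6, 7) -> already same set; set of 6 now {6, 7}
Step 4: union(2, 0) -> merged; set of 2 now {0, 1, 2}
Step 5: union(1, 7) -> merged; set of 1 now {0, 1, 2, 6, 7}
Step 6: union(6, 0) -> already same set; set of 6 now {0, 1, 2, 6, 7}
Step 7: union(8, 7) -> merged; set of 8 now {0, 1, 2, 6, 7, 8}
Set of 6: {0, 1, 2, 6, 7, 8}; 7 is a member.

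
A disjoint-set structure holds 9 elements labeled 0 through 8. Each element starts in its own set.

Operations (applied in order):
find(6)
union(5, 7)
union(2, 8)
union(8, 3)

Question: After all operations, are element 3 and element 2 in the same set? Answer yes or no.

Step 1: find(6) -> no change; set of 6 is {6}
Step 2: union(5, 7) -> merged; set of 5 now {5, 7}
Step 3: union(2, 8) -> merged; set of 2 now {2, 8}
Step 4: union(8, 3) -> merged; set of 8 now {2, 3, 8}
Set of 3: {2, 3, 8}; 2 is a member.

Answer: yes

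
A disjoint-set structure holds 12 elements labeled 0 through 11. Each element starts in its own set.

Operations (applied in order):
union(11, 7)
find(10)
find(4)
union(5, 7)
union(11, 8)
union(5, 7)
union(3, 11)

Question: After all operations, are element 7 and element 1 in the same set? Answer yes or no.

Answer: no

Derivation:
Step 1: union(11, 7) -> merged; set of 11 now {7, 11}
Step 2: find(10) -> no change; set of 10 is {10}
Step 3: find(4) -> no change; set of 4 is {4}
Step 4: union(5, 7) -> merged; set of 5 now {5, 7, 11}
Step 5: union(11, 8) -> merged; set of 11 now {5, 7, 8, 11}
Step 6: union(5, 7) -> already same set; set of 5 now {5, 7, 8, 11}
Step 7: union(3, 11) -> merged; set of 3 now {3, 5, 7, 8, 11}
Set of 7: {3, 5, 7, 8, 11}; 1 is not a member.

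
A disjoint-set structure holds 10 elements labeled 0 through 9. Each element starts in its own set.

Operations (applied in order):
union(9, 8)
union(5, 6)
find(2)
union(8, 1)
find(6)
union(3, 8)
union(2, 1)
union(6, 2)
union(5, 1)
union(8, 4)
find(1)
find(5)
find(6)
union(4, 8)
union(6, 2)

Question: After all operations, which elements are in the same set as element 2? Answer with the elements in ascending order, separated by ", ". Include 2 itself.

Answer: 1, 2, 3, 4, 5, 6, 8, 9

Derivation:
Step 1: union(9, 8) -> merged; set of 9 now {8, 9}
Step 2: union(5, 6) -> merged; set of 5 now {5, 6}
Step 3: find(2) -> no change; set of 2 is {2}
Step 4: union(8, 1) -> merged; set of 8 now {1, 8, 9}
Step 5: find(6) -> no change; set of 6 is {5, 6}
Step 6: union(3, 8) -> merged; set of 3 now {1, 3, 8, 9}
Step 7: union(2, 1) -> merged; set of 2 now {1, 2, 3, 8, 9}
Step 8: union(6, 2) -> merged; set of 6 now {1, 2, 3, 5, 6, 8, 9}
Step 9: union(5, 1) -> already same set; set of 5 now {1, 2, 3, 5, 6, 8, 9}
Step 10: union(8, 4) -> merged; set of 8 now {1, 2, 3, 4, 5, 6, 8, 9}
Step 11: find(1) -> no change; set of 1 is {1, 2, 3, 4, 5, 6, 8, 9}
Step 12: find(5) -> no change; set of 5 is {1, 2, 3, 4, 5, 6, 8, 9}
Step 13: find(6) -> no change; set of 6 is {1, 2, 3, 4, 5, 6, 8, 9}
Step 14: union(4, 8) -> already same set; set of 4 now {1, 2, 3, 4, 5, 6, 8, 9}
Step 15: union(6, 2) -> already same set; set of 6 now {1, 2, 3, 4, 5, 6, 8, 9}
Component of 2: {1, 2, 3, 4, 5, 6, 8, 9}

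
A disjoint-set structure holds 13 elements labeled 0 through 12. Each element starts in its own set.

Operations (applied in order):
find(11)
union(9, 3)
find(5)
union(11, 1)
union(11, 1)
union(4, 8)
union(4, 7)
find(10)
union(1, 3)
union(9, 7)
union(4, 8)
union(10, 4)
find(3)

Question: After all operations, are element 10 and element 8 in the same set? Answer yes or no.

Step 1: find(11) -> no change; set of 11 is {11}
Step 2: union(9, 3) -> merged; set of 9 now {3, 9}
Step 3: find(5) -> no change; set of 5 is {5}
Step 4: union(11, 1) -> merged; set of 11 now {1, 11}
Step 5: union(11, 1) -> already same set; set of 11 now {1, 11}
Step 6: union(4, 8) -> merged; set of 4 now {4, 8}
Step 7: union(4, 7) -> merged; set of 4 now {4, 7, 8}
Step 8: find(10) -> no change; set of 10 is {10}
Step 9: union(1, 3) -> merged; set of 1 now {1, 3, 9, 11}
Step 10: union(9, 7) -> merged; set of 9 now {1, 3, 4, 7, 8, 9, 11}
Step 11: union(4, 8) -> already same set; set of 4 now {1, 3, 4, 7, 8, 9, 11}
Step 12: union(10, 4) -> merged; set of 10 now {1, 3, 4, 7, 8, 9, 10, 11}
Step 13: find(3) -> no change; set of 3 is {1, 3, 4, 7, 8, 9, 10, 11}
Set of 10: {1, 3, 4, 7, 8, 9, 10, 11}; 8 is a member.

Answer: yes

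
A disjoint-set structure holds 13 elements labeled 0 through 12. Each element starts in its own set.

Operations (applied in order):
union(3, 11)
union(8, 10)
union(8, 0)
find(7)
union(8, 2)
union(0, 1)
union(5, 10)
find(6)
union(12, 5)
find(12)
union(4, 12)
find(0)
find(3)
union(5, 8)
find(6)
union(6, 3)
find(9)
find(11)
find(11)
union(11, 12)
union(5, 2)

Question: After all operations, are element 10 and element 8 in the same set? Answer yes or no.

Step 1: union(3, 11) -> merged; set of 3 now {3, 11}
Step 2: union(8, 10) -> merged; set of 8 now {8, 10}
Step 3: union(8, 0) -> merged; set of 8 now {0, 8, 10}
Step 4: find(7) -> no change; set of 7 is {7}
Step 5: union(8, 2) -> merged; set of 8 now {0, 2, 8, 10}
Step 6: union(0, 1) -> merged; set of 0 now {0, 1, 2, 8, 10}
Step 7: union(5, 10) -> merged; set of 5 now {0, 1, 2, 5, 8, 10}
Step 8: find(6) -> no change; set of 6 is {6}
Step 9: union(12, 5) -> merged; set of 12 now {0, 1, 2, 5, 8, 10, 12}
Step 10: find(12) -> no change; set of 12 is {0, 1, 2, 5, 8, 10, 12}
Step 11: union(4, 12) -> merged; set of 4 now {0, 1, 2, 4, 5, 8, 10, 12}
Step 12: find(0) -> no change; set of 0 is {0, 1, 2, 4, 5, 8, 10, 12}
Step 13: find(3) -> no change; set of 3 is {3, 11}
Step 14: union(5, 8) -> already same set; set of 5 now {0, 1, 2, 4, 5, 8, 10, 12}
Step 15: find(6) -> no change; set of 6 is {6}
Step 16: union(6, 3) -> merged; set of 6 now {3, 6, 11}
Step 17: find(9) -> no change; set of 9 is {9}
Step 18: find(11) -> no change; set of 11 is {3, 6, 11}
Step 19: find(11) -> no change; set of 11 is {3, 6, 11}
Step 20: union(11, 12) -> merged; set of 11 now {0, 1, 2, 3, 4, 5, 6, 8, 10, 11, 12}
Step 21: union(5, 2) -> already same set; set of 5 now {0, 1, 2, 3, 4, 5, 6, 8, 10, 11, 12}
Set of 10: {0, 1, 2, 3, 4, 5, 6, 8, 10, 11, 12}; 8 is a member.

Answer: yes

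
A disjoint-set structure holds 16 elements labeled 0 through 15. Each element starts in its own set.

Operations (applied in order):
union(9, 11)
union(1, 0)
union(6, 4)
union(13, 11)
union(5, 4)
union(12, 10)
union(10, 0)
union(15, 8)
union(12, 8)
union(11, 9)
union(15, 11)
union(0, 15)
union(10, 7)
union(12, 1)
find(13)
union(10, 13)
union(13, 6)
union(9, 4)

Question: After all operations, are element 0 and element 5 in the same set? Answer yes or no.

Step 1: union(9, 11) -> merged; set of 9 now {9, 11}
Step 2: union(1, 0) -> merged; set of 1 now {0, 1}
Step 3: union(6, 4) -> merged; set of 6 now {4, 6}
Step 4: union(13, 11) -> merged; set of 13 now {9, 11, 13}
Step 5: union(5, 4) -> merged; set of 5 now {4, 5, 6}
Step 6: union(12, 10) -> merged; set of 12 now {10, 12}
Step 7: union(10, 0) -> merged; set of 10 now {0, 1, 10, 12}
Step 8: union(15, 8) -> merged; set of 15 now {8, 15}
Step 9: union(12, 8) -> merged; set of 12 now {0, 1, 8, 10, 12, 15}
Step 10: union(11, 9) -> already same set; set of 11 now {9, 11, 13}
Step 11: union(15, 11) -> merged; set of 15 now {0, 1, 8, 9, 10, 11, 12, 13, 15}
Step 12: union(0, 15) -> already same set; set of 0 now {0, 1, 8, 9, 10, 11, 12, 13, 15}
Step 13: union(10, 7) -> merged; set of 10 now {0, 1, 7, 8, 9, 10, 11, 12, 13, 15}
Step 14: union(12, 1) -> already same set; set of 12 now {0, 1, 7, 8, 9, 10, 11, 12, 13, 15}
Step 15: find(13) -> no change; set of 13 is {0, 1, 7, 8, 9, 10, 11, 12, 13, 15}
Step 16: union(10, 13) -> already same set; set of 10 now {0, 1, 7, 8, 9, 10, 11, 12, 13, 15}
Step 17: union(13, 6) -> merged; set of 13 now {0, 1, 4, 5, 6, 7, 8, 9, 10, 11, 12, 13, 15}
Step 18: union(9, 4) -> already same set; set of 9 now {0, 1, 4, 5, 6, 7, 8, 9, 10, 11, 12, 13, 15}
Set of 0: {0, 1, 4, 5, 6, 7, 8, 9, 10, 11, 12, 13, 15}; 5 is a member.

Answer: yes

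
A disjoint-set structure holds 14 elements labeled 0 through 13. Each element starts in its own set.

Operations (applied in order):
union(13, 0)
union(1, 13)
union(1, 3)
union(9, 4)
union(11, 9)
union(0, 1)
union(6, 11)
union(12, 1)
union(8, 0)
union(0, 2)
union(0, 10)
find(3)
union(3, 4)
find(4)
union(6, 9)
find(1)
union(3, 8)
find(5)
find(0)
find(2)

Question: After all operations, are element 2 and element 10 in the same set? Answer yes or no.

Step 1: union(13, 0) -> merged; set of 13 now {0, 13}
Step 2: union(1, 13) -> merged; set of 1 now {0, 1, 13}
Step 3: union(1, 3) -> merged; set of 1 now {0, 1, 3, 13}
Step 4: union(9, 4) -> merged; set of 9 now {4, 9}
Step 5: union(11, 9) -> merged; set of 11 now {4, 9, 11}
Step 6: union(0, 1) -> already same set; set of 0 now {0, 1, 3, 13}
Step 7: union(6, 11) -> merged; set of 6 now {4, 6, 9, 11}
Step 8: union(12, 1) -> merged; set of 12 now {0, 1, 3, 12, 13}
Step 9: union(8, 0) -> merged; set of 8 now {0, 1, 3, 8, 12, 13}
Step 10: union(0, 2) -> merged; set of 0 now {0, 1, 2, 3, 8, 12, 13}
Step 11: union(0, 10) -> merged; set of 0 now {0, 1, 2, 3, 8, 10, 12, 13}
Step 12: find(3) -> no change; set of 3 is {0, 1, 2, 3, 8, 10, 12, 13}
Step 13: union(3, 4) -> merged; set of 3 now {0, 1, 2, 3, 4, 6, 8, 9, 10, 11, 12, 13}
Step 14: find(4) -> no change; set of 4 is {0, 1, 2, 3, 4, 6, 8, 9, 10, 11, 12, 13}
Step 15: union(6, 9) -> already same set; set of 6 now {0, 1, 2, 3, 4, 6, 8, 9, 10, 11, 12, 13}
Step 16: find(1) -> no change; set of 1 is {0, 1, 2, 3, 4, 6, 8, 9, 10, 11, 12, 13}
Step 17: union(3, 8) -> already same set; set of 3 now {0, 1, 2, 3, 4, 6, 8, 9, 10, 11, 12, 13}
Step 18: find(5) -> no change; set of 5 is {5}
Step 19: find(0) -> no change; set of 0 is {0, 1, 2, 3, 4, 6, 8, 9, 10, 11, 12, 13}
Step 20: find(2) -> no change; set of 2 is {0, 1, 2, 3, 4, 6, 8, 9, 10, 11, 12, 13}
Set of 2: {0, 1, 2, 3, 4, 6, 8, 9, 10, 11, 12, 13}; 10 is a member.

Answer: yes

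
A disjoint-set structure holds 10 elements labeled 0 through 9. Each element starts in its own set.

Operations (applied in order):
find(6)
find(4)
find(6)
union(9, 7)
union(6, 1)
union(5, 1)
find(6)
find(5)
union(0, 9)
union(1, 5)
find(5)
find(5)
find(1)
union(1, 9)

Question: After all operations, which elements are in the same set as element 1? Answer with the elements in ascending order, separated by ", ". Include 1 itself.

Step 1: find(6) -> no change; set of 6 is {6}
Step 2: find(4) -> no change; set of 4 is {4}
Step 3: find(6) -> no change; set of 6 is {6}
Step 4: union(9, 7) -> merged; set of 9 now {7, 9}
Step 5: union(6, 1) -> merged; set of 6 now {1, 6}
Step 6: union(5, 1) -> merged; set of 5 now {1, 5, 6}
Step 7: find(6) -> no change; set of 6 is {1, 5, 6}
Step 8: find(5) -> no change; set of 5 is {1, 5, 6}
Step 9: union(0, 9) -> merged; set of 0 now {0, 7, 9}
Step 10: union(1, 5) -> already same set; set of 1 now {1, 5, 6}
Step 11: find(5) -> no change; set of 5 is {1, 5, 6}
Step 12: find(5) -> no change; set of 5 is {1, 5, 6}
Step 13: find(1) -> no change; set of 1 is {1, 5, 6}
Step 14: union(1, 9) -> merged; set of 1 now {0, 1, 5, 6, 7, 9}
Component of 1: {0, 1, 5, 6, 7, 9}

Answer: 0, 1, 5, 6, 7, 9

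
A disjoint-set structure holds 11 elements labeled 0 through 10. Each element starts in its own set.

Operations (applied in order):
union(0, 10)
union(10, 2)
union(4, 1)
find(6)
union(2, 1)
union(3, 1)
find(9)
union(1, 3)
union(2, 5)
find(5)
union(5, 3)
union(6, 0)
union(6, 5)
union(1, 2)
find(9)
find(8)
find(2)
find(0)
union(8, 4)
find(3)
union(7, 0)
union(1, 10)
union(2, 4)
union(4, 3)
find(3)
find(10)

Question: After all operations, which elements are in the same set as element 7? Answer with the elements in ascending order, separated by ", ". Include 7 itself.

Step 1: union(0, 10) -> merged; set of 0 now {0, 10}
Step 2: union(10, 2) -> merged; set of 10 now {0, 2, 10}
Step 3: union(4, 1) -> merged; set of 4 now {1, 4}
Step 4: find(6) -> no change; set of 6 is {6}
Step 5: union(2, 1) -> merged; set of 2 now {0, 1, 2, 4, 10}
Step 6: union(3, 1) -> merged; set of 3 now {0, 1, 2, 3, 4, 10}
Step 7: find(9) -> no change; set of 9 is {9}
Step 8: union(1, 3) -> already same set; set of 1 now {0, 1, 2, 3, 4, 10}
Step 9: union(2, 5) -> merged; set of 2 now {0, 1, 2, 3, 4, 5, 10}
Step 10: find(5) -> no change; set of 5 is {0, 1, 2, 3, 4, 5, 10}
Step 11: union(5, 3) -> already same set; set of 5 now {0, 1, 2, 3, 4, 5, 10}
Step 12: union(6, 0) -> merged; set of 6 now {0, 1, 2, 3, 4, 5, 6, 10}
Step 13: union(6, 5) -> already same set; set of 6 now {0, 1, 2, 3, 4, 5, 6, 10}
Step 14: union(1, 2) -> already same set; set of 1 now {0, 1, 2, 3, 4, 5, 6, 10}
Step 15: find(9) -> no change; set of 9 is {9}
Step 16: find(8) -> no change; set of 8 is {8}
Step 17: find(2) -> no change; set of 2 is {0, 1, 2, 3, 4, 5, 6, 10}
Step 18: find(0) -> no change; set of 0 is {0, 1, 2, 3, 4, 5, 6, 10}
Step 19: union(8, 4) -> merged; set of 8 now {0, 1, 2, 3, 4, 5, 6, 8, 10}
Step 20: find(3) -> no change; set of 3 is {0, 1, 2, 3, 4, 5, 6, 8, 10}
Step 21: union(7, 0) -> merged; set of 7 now {0, 1, 2, 3, 4, 5, 6, 7, 8, 10}
Step 22: union(1, 10) -> already same set; set of 1 now {0, 1, 2, 3, 4, 5, 6, 7, 8, 10}
Step 23: union(2, 4) -> already same set; set of 2 now {0, 1, 2, 3, 4, 5, 6, 7, 8, 10}
Step 24: union(4, 3) -> already same set; set of 4 now {0, 1, 2, 3, 4, 5, 6, 7, 8, 10}
Step 25: find(3) -> no change; set of 3 is {0, 1, 2, 3, 4, 5, 6, 7, 8, 10}
Step 26: find(10) -> no change; set of 10 is {0, 1, 2, 3, 4, 5, 6, 7, 8, 10}
Component of 7: {0, 1, 2, 3, 4, 5, 6, 7, 8, 10}

Answer: 0, 1, 2, 3, 4, 5, 6, 7, 8, 10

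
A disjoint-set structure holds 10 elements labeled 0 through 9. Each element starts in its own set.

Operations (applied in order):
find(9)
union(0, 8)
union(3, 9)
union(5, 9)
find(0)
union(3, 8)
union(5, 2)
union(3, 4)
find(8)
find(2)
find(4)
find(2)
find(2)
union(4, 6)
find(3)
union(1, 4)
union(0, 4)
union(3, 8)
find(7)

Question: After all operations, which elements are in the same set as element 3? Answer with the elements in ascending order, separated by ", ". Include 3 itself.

Step 1: find(9) -> no change; set of 9 is {9}
Step 2: union(0, 8) -> merged; set of 0 now {0, 8}
Step 3: union(3, 9) -> merged; set of 3 now {3, 9}
Step 4: union(5, 9) -> merged; set of 5 now {3, 5, 9}
Step 5: find(0) -> no change; set of 0 is {0, 8}
Step 6: union(3, 8) -> merged; set of 3 now {0, 3, 5, 8, 9}
Step 7: union(5, 2) -> merged; set of 5 now {0, 2, 3, 5, 8, 9}
Step 8: union(3, 4) -> merged; set of 3 now {0, 2, 3, 4, 5, 8, 9}
Step 9: find(8) -> no change; set of 8 is {0, 2, 3, 4, 5, 8, 9}
Step 10: find(2) -> no change; set of 2 is {0, 2, 3, 4, 5, 8, 9}
Step 11: find(4) -> no change; set of 4 is {0, 2, 3, 4, 5, 8, 9}
Step 12: find(2) -> no change; set of 2 is {0, 2, 3, 4, 5, 8, 9}
Step 13: find(2) -> no change; set of 2 is {0, 2, 3, 4, 5, 8, 9}
Step 14: union(4, 6) -> merged; set of 4 now {0, 2, 3, 4, 5, 6, 8, 9}
Step 15: find(3) -> no change; set of 3 is {0, 2, 3, 4, 5, 6, 8, 9}
Step 16: union(1, 4) -> merged; set of 1 now {0, 1, 2, 3, 4, 5, 6, 8, 9}
Step 17: union(0, 4) -> already same set; set of 0 now {0, 1, 2, 3, 4, 5, 6, 8, 9}
Step 18: union(3, 8) -> already same set; set of 3 now {0, 1, 2, 3, 4, 5, 6, 8, 9}
Step 19: find(7) -> no change; set of 7 is {7}
Component of 3: {0, 1, 2, 3, 4, 5, 6, 8, 9}

Answer: 0, 1, 2, 3, 4, 5, 6, 8, 9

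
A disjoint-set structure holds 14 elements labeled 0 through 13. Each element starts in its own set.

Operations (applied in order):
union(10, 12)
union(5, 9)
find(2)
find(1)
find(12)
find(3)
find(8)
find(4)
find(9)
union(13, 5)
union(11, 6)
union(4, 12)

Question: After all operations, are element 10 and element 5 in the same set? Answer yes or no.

Step 1: union(10, 12) -> merged; set of 10 now {10, 12}
Step 2: union(5, 9) -> merged; set of 5 now {5, 9}
Step 3: find(2) -> no change; set of 2 is {2}
Step 4: find(1) -> no change; set of 1 is {1}
Step 5: find(12) -> no change; set of 12 is {10, 12}
Step 6: find(3) -> no change; set of 3 is {3}
Step 7: find(8) -> no change; set of 8 is {8}
Step 8: find(4) -> no change; set of 4 is {4}
Step 9: find(9) -> no change; set of 9 is {5, 9}
Step 10: union(13, 5) -> merged; set of 13 now {5, 9, 13}
Step 11: union(11, 6) -> merged; set of 11 now {6, 11}
Step 12: union(4, 12) -> merged; set of 4 now {4, 10, 12}
Set of 10: {4, 10, 12}; 5 is not a member.

Answer: no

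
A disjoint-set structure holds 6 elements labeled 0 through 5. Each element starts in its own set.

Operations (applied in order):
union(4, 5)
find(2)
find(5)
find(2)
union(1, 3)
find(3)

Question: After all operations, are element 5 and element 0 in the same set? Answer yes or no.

Step 1: union(4, 5) -> merged; set of 4 now {4, 5}
Step 2: find(2) -> no change; set of 2 is {2}
Step 3: find(5) -> no change; set of 5 is {4, 5}
Step 4: find(2) -> no change; set of 2 is {2}
Step 5: union(1, 3) -> merged; set of 1 now {1, 3}
Step 6: find(3) -> no change; set of 3 is {1, 3}
Set of 5: {4, 5}; 0 is not a member.

Answer: no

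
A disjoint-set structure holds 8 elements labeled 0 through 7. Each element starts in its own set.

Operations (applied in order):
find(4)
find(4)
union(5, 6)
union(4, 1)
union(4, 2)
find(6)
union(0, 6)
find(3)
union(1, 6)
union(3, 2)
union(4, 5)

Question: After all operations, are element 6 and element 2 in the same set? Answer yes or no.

Answer: yes

Derivation:
Step 1: find(4) -> no change; set of 4 is {4}
Step 2: find(4) -> no change; set of 4 is {4}
Step 3: union(5, 6) -> merged; set of 5 now {5, 6}
Step 4: union(4, 1) -> merged; set of 4 now {1, 4}
Step 5: union(4, 2) -> merged; set of 4 now {1, 2, 4}
Step 6: find(6) -> no change; set of 6 is {5, 6}
Step 7: union(0, 6) -> merged; set of 0 now {0, 5, 6}
Step 8: find(3) -> no change; set of 3 is {3}
Step 9: union(1, 6) -> merged; set of 1 now {0, 1, 2, 4, 5, 6}
Step 10: union(3, 2) -> merged; set of 3 now {0, 1, 2, 3, 4, 5, 6}
Step 11: union(4, 5) -> already same set; set of 4 now {0, 1, 2, 3, 4, 5, 6}
Set of 6: {0, 1, 2, 3, 4, 5, 6}; 2 is a member.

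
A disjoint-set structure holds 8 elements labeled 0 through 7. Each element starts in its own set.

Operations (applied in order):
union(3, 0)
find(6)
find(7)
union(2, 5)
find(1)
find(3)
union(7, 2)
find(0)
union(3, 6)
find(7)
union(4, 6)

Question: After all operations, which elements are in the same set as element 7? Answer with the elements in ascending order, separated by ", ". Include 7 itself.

Step 1: union(3, 0) -> merged; set of 3 now {0, 3}
Step 2: find(6) -> no change; set of 6 is {6}
Step 3: find(7) -> no change; set of 7 is {7}
Step 4: union(2, 5) -> merged; set of 2 now {2, 5}
Step 5: find(1) -> no change; set of 1 is {1}
Step 6: find(3) -> no change; set of 3 is {0, 3}
Step 7: union(7, 2) -> merged; set of 7 now {2, 5, 7}
Step 8: find(0) -> no change; set of 0 is {0, 3}
Step 9: union(3, 6) -> merged; set of 3 now {0, 3, 6}
Step 10: find(7) -> no change; set of 7 is {2, 5, 7}
Step 11: union(4, 6) -> merged; set of 4 now {0, 3, 4, 6}
Component of 7: {2, 5, 7}

Answer: 2, 5, 7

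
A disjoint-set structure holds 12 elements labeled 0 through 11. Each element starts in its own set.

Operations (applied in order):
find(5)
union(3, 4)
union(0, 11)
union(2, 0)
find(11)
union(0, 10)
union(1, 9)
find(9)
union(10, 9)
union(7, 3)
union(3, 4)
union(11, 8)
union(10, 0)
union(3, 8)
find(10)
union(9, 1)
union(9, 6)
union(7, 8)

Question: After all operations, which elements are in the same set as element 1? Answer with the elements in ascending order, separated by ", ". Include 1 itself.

Answer: 0, 1, 2, 3, 4, 6, 7, 8, 9, 10, 11

Derivation:
Step 1: find(5) -> no change; set of 5 is {5}
Step 2: union(3, 4) -> merged; set of 3 now {3, 4}
Step 3: union(0, 11) -> merged; set of 0 now {0, 11}
Step 4: union(2, 0) -> merged; set of 2 now {0, 2, 11}
Step 5: find(11) -> no change; set of 11 is {0, 2, 11}
Step 6: union(0, 10) -> merged; set of 0 now {0, 2, 10, 11}
Step 7: union(1, 9) -> merged; set of 1 now {1, 9}
Step 8: find(9) -> no change; set of 9 is {1, 9}
Step 9: union(10, 9) -> merged; set of 10 now {0, 1, 2, 9, 10, 11}
Step 10: union(7, 3) -> merged; set of 7 now {3, 4, 7}
Step 11: union(3, 4) -> already same set; set of 3 now {3, 4, 7}
Step 12: union(11, 8) -> merged; set of 11 now {0, 1, 2, 8, 9, 10, 11}
Step 13: union(10, 0) -> already same set; set of 10 now {0, 1, 2, 8, 9, 10, 11}
Step 14: union(3, 8) -> merged; set of 3 now {0, 1, 2, 3, 4, 7, 8, 9, 10, 11}
Step 15: find(10) -> no change; set of 10 is {0, 1, 2, 3, 4, 7, 8, 9, 10, 11}
Step 16: union(9, 1) -> already same set; set of 9 now {0, 1, 2, 3, 4, 7, 8, 9, 10, 11}
Step 17: union(9, 6) -> merged; set of 9 now {0, 1, 2, 3, 4, 6, 7, 8, 9, 10, 11}
Step 18: union(7, 8) -> already same set; set of 7 now {0, 1, 2, 3, 4, 6, 7, 8, 9, 10, 11}
Component of 1: {0, 1, 2, 3, 4, 6, 7, 8, 9, 10, 11}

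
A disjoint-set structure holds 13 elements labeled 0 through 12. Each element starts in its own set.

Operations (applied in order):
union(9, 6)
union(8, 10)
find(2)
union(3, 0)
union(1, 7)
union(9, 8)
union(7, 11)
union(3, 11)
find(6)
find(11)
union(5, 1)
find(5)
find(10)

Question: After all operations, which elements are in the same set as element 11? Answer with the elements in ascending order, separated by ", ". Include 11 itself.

Answer: 0, 1, 3, 5, 7, 11

Derivation:
Step 1: union(9, 6) -> merged; set of 9 now {6, 9}
Step 2: union(8, 10) -> merged; set of 8 now {8, 10}
Step 3: find(2) -> no change; set of 2 is {2}
Step 4: union(3, 0) -> merged; set of 3 now {0, 3}
Step 5: union(1, 7) -> merged; set of 1 now {1, 7}
Step 6: union(9, 8) -> merged; set of 9 now {6, 8, 9, 10}
Step 7: union(7, 11) -> merged; set of 7 now {1, 7, 11}
Step 8: union(3, 11) -> merged; set of 3 now {0, 1, 3, 7, 11}
Step 9: find(6) -> no change; set of 6 is {6, 8, 9, 10}
Step 10: find(11) -> no change; set of 11 is {0, 1, 3, 7, 11}
Step 11: union(5, 1) -> merged; set of 5 now {0, 1, 3, 5, 7, 11}
Step 12: find(5) -> no change; set of 5 is {0, 1, 3, 5, 7, 11}
Step 13: find(10) -> no change; set of 10 is {6, 8, 9, 10}
Component of 11: {0, 1, 3, 5, 7, 11}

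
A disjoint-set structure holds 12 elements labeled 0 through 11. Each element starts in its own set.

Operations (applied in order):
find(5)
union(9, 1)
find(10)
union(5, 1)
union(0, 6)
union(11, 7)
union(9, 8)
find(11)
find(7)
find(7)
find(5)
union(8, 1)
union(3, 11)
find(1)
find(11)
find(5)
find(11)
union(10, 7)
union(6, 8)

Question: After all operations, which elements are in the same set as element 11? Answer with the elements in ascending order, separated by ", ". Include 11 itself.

Step 1: find(5) -> no change; set of 5 is {5}
Step 2: union(9, 1) -> merged; set of 9 now {1, 9}
Step 3: find(10) -> no change; set of 10 is {10}
Step 4: union(5, 1) -> merged; set of 5 now {1, 5, 9}
Step 5: union(0, 6) -> merged; set of 0 now {0, 6}
Step 6: union(11, 7) -> merged; set of 11 now {7, 11}
Step 7: union(9, 8) -> merged; set of 9 now {1, 5, 8, 9}
Step 8: find(11) -> no change; set of 11 is {7, 11}
Step 9: find(7) -> no change; set of 7 is {7, 11}
Step 10: find(7) -> no change; set of 7 is {7, 11}
Step 11: find(5) -> no change; set of 5 is {1, 5, 8, 9}
Step 12: union(8, 1) -> already same set; set of 8 now {1, 5, 8, 9}
Step 13: union(3, 11) -> merged; set of 3 now {3, 7, 11}
Step 14: find(1) -> no change; set of 1 is {1, 5, 8, 9}
Step 15: find(11) -> no change; set of 11 is {3, 7, 11}
Step 16: find(5) -> no change; set of 5 is {1, 5, 8, 9}
Step 17: find(11) -> no change; set of 11 is {3, 7, 11}
Step 18: union(10, 7) -> merged; set of 10 now {3, 7, 10, 11}
Step 19: union(6, 8) -> merged; set of 6 now {0, 1, 5, 6, 8, 9}
Component of 11: {3, 7, 10, 11}

Answer: 3, 7, 10, 11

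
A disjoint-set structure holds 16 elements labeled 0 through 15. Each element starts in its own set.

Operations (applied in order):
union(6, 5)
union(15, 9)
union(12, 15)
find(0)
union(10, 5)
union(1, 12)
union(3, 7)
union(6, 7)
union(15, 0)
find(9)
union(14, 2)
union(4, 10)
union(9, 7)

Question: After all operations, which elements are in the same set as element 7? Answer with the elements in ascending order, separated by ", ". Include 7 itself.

Answer: 0, 1, 3, 4, 5, 6, 7, 9, 10, 12, 15

Derivation:
Step 1: union(6, 5) -> merged; set of 6 now {5, 6}
Step 2: union(15, 9) -> merged; set of 15 now {9, 15}
Step 3: union(12, 15) -> merged; set of 12 now {9, 12, 15}
Step 4: find(0) -> no change; set of 0 is {0}
Step 5: union(10, 5) -> merged; set of 10 now {5, 6, 10}
Step 6: union(1, 12) -> merged; set of 1 now {1, 9, 12, 15}
Step 7: union(3, 7) -> merged; set of 3 now {3, 7}
Step 8: union(6, 7) -> merged; set of 6 now {3, 5, 6, 7, 10}
Step 9: union(15, 0) -> merged; set of 15 now {0, 1, 9, 12, 15}
Step 10: find(9) -> no change; set of 9 is {0, 1, 9, 12, 15}
Step 11: union(14, 2) -> merged; set of 14 now {2, 14}
Step 12: union(4, 10) -> merged; set of 4 now {3, 4, 5, 6, 7, 10}
Step 13: union(9, 7) -> merged; set of 9 now {0, 1, 3, 4, 5, 6, 7, 9, 10, 12, 15}
Component of 7: {0, 1, 3, 4, 5, 6, 7, 9, 10, 12, 15}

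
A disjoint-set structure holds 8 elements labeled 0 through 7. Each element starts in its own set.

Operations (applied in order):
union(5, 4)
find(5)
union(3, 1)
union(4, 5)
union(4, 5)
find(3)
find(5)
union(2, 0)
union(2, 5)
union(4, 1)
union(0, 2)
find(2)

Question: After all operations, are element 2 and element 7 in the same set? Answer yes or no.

Step 1: union(5, 4) -> merged; set of 5 now {4, 5}
Step 2: find(5) -> no change; set of 5 is {4, 5}
Step 3: union(3, 1) -> merged; set of 3 now {1, 3}
Step 4: union(4, 5) -> already same set; set of 4 now {4, 5}
Step 5: union(4, 5) -> already same set; set of 4 now {4, 5}
Step 6: find(3) -> no change; set of 3 is {1, 3}
Step 7: find(5) -> no change; set of 5 is {4, 5}
Step 8: union(2, 0) -> merged; set of 2 now {0, 2}
Step 9: union(2, 5) -> merged; set of 2 now {0, 2, 4, 5}
Step 10: union(4, 1) -> merged; set of 4 now {0, 1, 2, 3, 4, 5}
Step 11: union(0, 2) -> already same set; set of 0 now {0, 1, 2, 3, 4, 5}
Step 12: find(2) -> no change; set of 2 is {0, 1, 2, 3, 4, 5}
Set of 2: {0, 1, 2, 3, 4, 5}; 7 is not a member.

Answer: no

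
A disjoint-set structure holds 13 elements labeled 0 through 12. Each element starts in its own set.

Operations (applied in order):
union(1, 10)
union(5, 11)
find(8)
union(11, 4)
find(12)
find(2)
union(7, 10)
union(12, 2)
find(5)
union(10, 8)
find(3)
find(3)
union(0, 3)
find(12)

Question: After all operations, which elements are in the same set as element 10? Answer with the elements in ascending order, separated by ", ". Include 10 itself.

Step 1: union(1, 10) -> merged; set of 1 now {1, 10}
Step 2: union(5, 11) -> merged; set of 5 now {5, 11}
Step 3: find(8) -> no change; set of 8 is {8}
Step 4: union(11, 4) -> merged; set of 11 now {4, 5, 11}
Step 5: find(12) -> no change; set of 12 is {12}
Step 6: find(2) -> no change; set of 2 is {2}
Step 7: union(7, 10) -> merged; set of 7 now {1, 7, 10}
Step 8: union(12, 2) -> merged; set of 12 now {2, 12}
Step 9: find(5) -> no change; set of 5 is {4, 5, 11}
Step 10: union(10, 8) -> merged; set of 10 now {1, 7, 8, 10}
Step 11: find(3) -> no change; set of 3 is {3}
Step 12: find(3) -> no change; set of 3 is {3}
Step 13: union(0, 3) -> merged; set of 0 now {0, 3}
Step 14: find(12) -> no change; set of 12 is {2, 12}
Component of 10: {1, 7, 8, 10}

Answer: 1, 7, 8, 10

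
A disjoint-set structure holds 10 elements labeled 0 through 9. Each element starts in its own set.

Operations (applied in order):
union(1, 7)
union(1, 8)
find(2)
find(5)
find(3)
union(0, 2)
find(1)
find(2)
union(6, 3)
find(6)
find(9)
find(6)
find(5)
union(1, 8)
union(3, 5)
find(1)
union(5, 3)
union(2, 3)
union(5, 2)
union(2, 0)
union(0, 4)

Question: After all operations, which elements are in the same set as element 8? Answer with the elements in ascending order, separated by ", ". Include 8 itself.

Answer: 1, 7, 8

Derivation:
Step 1: union(1, 7) -> merged; set of 1 now {1, 7}
Step 2: union(1, 8) -> merged; set of 1 now {1, 7, 8}
Step 3: find(2) -> no change; set of 2 is {2}
Step 4: find(5) -> no change; set of 5 is {5}
Step 5: find(3) -> no change; set of 3 is {3}
Step 6: union(0, 2) -> merged; set of 0 now {0, 2}
Step 7: find(1) -> no change; set of 1 is {1, 7, 8}
Step 8: find(2) -> no change; set of 2 is {0, 2}
Step 9: union(6, 3) -> merged; set of 6 now {3, 6}
Step 10: find(6) -> no change; set of 6 is {3, 6}
Step 11: find(9) -> no change; set of 9 is {9}
Step 12: find(6) -> no change; set of 6 is {3, 6}
Step 13: find(5) -> no change; set of 5 is {5}
Step 14: union(1, 8) -> already same set; set of 1 now {1, 7, 8}
Step 15: union(3, 5) -> merged; set of 3 now {3, 5, 6}
Step 16: find(1) -> no change; set of 1 is {1, 7, 8}
Step 17: union(5, 3) -> already same set; set of 5 now {3, 5, 6}
Step 18: union(2, 3) -> merged; set of 2 now {0, 2, 3, 5, 6}
Step 19: union(5, 2) -> already same set; set of 5 now {0, 2, 3, 5, 6}
Step 20: union(2, 0) -> already same set; set of 2 now {0, 2, 3, 5, 6}
Step 21: union(0, 4) -> merged; set of 0 now {0, 2, 3, 4, 5, 6}
Component of 8: {1, 7, 8}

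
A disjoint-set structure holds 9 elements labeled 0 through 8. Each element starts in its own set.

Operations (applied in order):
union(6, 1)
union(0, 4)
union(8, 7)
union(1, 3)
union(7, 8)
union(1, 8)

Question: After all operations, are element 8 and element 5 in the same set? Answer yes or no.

Answer: no

Derivation:
Step 1: union(6, 1) -> merged; set of 6 now {1, 6}
Step 2: union(0, 4) -> merged; set of 0 now {0, 4}
Step 3: union(8, 7) -> merged; set of 8 now {7, 8}
Step 4: union(1, 3) -> merged; set of 1 now {1, 3, 6}
Step 5: union(7, 8) -> already same set; set of 7 now {7, 8}
Step 6: union(1, 8) -> merged; set of 1 now {1, 3, 6, 7, 8}
Set of 8: {1, 3, 6, 7, 8}; 5 is not a member.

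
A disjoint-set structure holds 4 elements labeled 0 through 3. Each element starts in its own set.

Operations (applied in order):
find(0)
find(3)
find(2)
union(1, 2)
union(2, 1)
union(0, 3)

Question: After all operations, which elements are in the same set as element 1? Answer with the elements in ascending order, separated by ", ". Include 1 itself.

Answer: 1, 2

Derivation:
Step 1: find(0) -> no change; set of 0 is {0}
Step 2: find(3) -> no change; set of 3 is {3}
Step 3: find(2) -> no change; set of 2 is {2}
Step 4: union(1, 2) -> merged; set of 1 now {1, 2}
Step 5: union(2, 1) -> already same set; set of 2 now {1, 2}
Step 6: union(0, 3) -> merged; set of 0 now {0, 3}
Component of 1: {1, 2}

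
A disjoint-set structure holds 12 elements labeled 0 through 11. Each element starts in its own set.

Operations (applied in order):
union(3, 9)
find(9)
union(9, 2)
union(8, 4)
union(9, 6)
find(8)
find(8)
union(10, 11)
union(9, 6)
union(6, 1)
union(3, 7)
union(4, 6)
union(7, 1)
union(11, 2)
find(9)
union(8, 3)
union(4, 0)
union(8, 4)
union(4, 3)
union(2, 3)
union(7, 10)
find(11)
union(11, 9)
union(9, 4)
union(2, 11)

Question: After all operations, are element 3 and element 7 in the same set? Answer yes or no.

Answer: yes

Derivation:
Step 1: union(3, 9) -> merged; set of 3 now {3, 9}
Step 2: find(9) -> no change; set of 9 is {3, 9}
Step 3: union(9, 2) -> merged; set of 9 now {2, 3, 9}
Step 4: union(8, 4) -> merged; set of 8 now {4, 8}
Step 5: union(9, 6) -> merged; set of 9 now {2, 3, 6, 9}
Step 6: find(8) -> no change; set of 8 is {4, 8}
Step 7: find(8) -> no change; set of 8 is {4, 8}
Step 8: union(10, 11) -> merged; set of 10 now {10, 11}
Step 9: union(9, 6) -> already same set; set of 9 now {2, 3, 6, 9}
Step 10: union(6, 1) -> merged; set of 6 now {1, 2, 3, 6, 9}
Step 11: union(3, 7) -> merged; set of 3 now {1, 2, 3, 6, 7, 9}
Step 12: union(4, 6) -> merged; set of 4 now {1, 2, 3, 4, 6, 7, 8, 9}
Step 13: union(7, 1) -> already same set; set of 7 now {1, 2, 3, 4, 6, 7, 8, 9}
Step 14: union(11, 2) -> merged; set of 11 now {1, 2, 3, 4, 6, 7, 8, 9, 10, 11}
Step 15: find(9) -> no change; set of 9 is {1, 2, 3, 4, 6, 7, 8, 9, 10, 11}
Step 16: union(8, 3) -> already same set; set of 8 now {1, 2, 3, 4, 6, 7, 8, 9, 10, 11}
Step 17: union(4, 0) -> merged; set of 4 now {0, 1, 2, 3, 4, 6, 7, 8, 9, 10, 11}
Step 18: union(8, 4) -> already same set; set of 8 now {0, 1, 2, 3, 4, 6, 7, 8, 9, 10, 11}
Step 19: union(4, 3) -> already same set; set of 4 now {0, 1, 2, 3, 4, 6, 7, 8, 9, 10, 11}
Step 20: union(2, 3) -> already same set; set of 2 now {0, 1, 2, 3, 4, 6, 7, 8, 9, 10, 11}
Step 21: union(7, 10) -> already same set; set of 7 now {0, 1, 2, 3, 4, 6, 7, 8, 9, 10, 11}
Step 22: find(11) -> no change; set of 11 is {0, 1, 2, 3, 4, 6, 7, 8, 9, 10, 11}
Step 23: union(11, 9) -> already same set; set of 11 now {0, 1, 2, 3, 4, 6, 7, 8, 9, 10, 11}
Step 24: union(9, 4) -> already same set; set of 9 now {0, 1, 2, 3, 4, 6, 7, 8, 9, 10, 11}
Step 25: union(2, 11) -> already same set; set of 2 now {0, 1, 2, 3, 4, 6, 7, 8, 9, 10, 11}
Set of 3: {0, 1, 2, 3, 4, 6, 7, 8, 9, 10, 11}; 7 is a member.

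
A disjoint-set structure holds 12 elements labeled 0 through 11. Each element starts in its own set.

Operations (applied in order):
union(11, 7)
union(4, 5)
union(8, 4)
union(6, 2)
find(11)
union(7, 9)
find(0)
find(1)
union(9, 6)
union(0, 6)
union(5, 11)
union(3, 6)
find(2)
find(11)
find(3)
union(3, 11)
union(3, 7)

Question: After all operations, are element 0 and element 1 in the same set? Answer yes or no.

Answer: no

Derivation:
Step 1: union(11, 7) -> merged; set of 11 now {7, 11}
Step 2: union(4, 5) -> merged; set of 4 now {4, 5}
Step 3: union(8, 4) -> merged; set of 8 now {4, 5, 8}
Step 4: union(6, 2) -> merged; set of 6 now {2, 6}
Step 5: find(11) -> no change; set of 11 is {7, 11}
Step 6: union(7, 9) -> merged; set of 7 now {7, 9, 11}
Step 7: find(0) -> no change; set of 0 is {0}
Step 8: find(1) -> no change; set of 1 is {1}
Step 9: union(9, 6) -> merged; set of 9 now {2, 6, 7, 9, 11}
Step 10: union(0, 6) -> merged; set of 0 now {0, 2, 6, 7, 9, 11}
Step 11: union(5, 11) -> merged; set of 5 now {0, 2, 4, 5, 6, 7, 8, 9, 11}
Step 12: union(3, 6) -> merged; set of 3 now {0, 2, 3, 4, 5, 6, 7, 8, 9, 11}
Step 13: find(2) -> no change; set of 2 is {0, 2, 3, 4, 5, 6, 7, 8, 9, 11}
Step 14: find(11) -> no change; set of 11 is {0, 2, 3, 4, 5, 6, 7, 8, 9, 11}
Step 15: find(3) -> no change; set of 3 is {0, 2, 3, 4, 5, 6, 7, 8, 9, 11}
Step 16: union(3, 11) -> already same set; set of 3 now {0, 2, 3, 4, 5, 6, 7, 8, 9, 11}
Step 17: union(3, 7) -> already same set; set of 3 now {0, 2, 3, 4, 5, 6, 7, 8, 9, 11}
Set of 0: {0, 2, 3, 4, 5, 6, 7, 8, 9, 11}; 1 is not a member.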